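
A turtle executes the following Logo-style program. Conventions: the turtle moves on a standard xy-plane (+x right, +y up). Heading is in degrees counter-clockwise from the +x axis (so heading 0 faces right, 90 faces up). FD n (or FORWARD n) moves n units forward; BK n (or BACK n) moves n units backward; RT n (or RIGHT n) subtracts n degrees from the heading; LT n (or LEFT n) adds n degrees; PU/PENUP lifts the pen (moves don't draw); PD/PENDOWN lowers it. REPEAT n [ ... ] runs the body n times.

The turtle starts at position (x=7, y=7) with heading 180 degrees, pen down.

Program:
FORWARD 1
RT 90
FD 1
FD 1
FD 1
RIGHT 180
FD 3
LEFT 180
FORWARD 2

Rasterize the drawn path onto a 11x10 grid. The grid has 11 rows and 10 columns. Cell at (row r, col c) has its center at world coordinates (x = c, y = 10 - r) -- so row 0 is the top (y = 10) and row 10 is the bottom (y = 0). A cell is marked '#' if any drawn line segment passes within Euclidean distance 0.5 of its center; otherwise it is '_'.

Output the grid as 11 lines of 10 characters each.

Segment 0: (7,7) -> (6,7)
Segment 1: (6,7) -> (6,8)
Segment 2: (6,8) -> (6,9)
Segment 3: (6,9) -> (6,10)
Segment 4: (6,10) -> (6,7)
Segment 5: (6,7) -> (6,9)

Answer: ______#___
______#___
______#___
______##__
__________
__________
__________
__________
__________
__________
__________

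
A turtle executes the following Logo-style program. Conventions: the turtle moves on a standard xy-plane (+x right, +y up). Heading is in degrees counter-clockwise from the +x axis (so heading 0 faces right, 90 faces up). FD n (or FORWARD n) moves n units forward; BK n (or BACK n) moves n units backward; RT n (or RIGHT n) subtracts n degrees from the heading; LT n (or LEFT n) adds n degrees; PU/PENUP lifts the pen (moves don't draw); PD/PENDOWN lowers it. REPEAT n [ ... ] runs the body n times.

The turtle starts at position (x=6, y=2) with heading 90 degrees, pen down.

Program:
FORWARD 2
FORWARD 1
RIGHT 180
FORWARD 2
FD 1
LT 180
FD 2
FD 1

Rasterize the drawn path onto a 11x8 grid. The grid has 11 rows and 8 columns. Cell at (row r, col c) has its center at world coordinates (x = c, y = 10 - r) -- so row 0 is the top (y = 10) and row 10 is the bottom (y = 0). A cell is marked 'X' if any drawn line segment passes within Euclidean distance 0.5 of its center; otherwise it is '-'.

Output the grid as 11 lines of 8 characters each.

Segment 0: (6,2) -> (6,4)
Segment 1: (6,4) -> (6,5)
Segment 2: (6,5) -> (6,3)
Segment 3: (6,3) -> (6,2)
Segment 4: (6,2) -> (6,4)
Segment 5: (6,4) -> (6,5)

Answer: --------
--------
--------
--------
--------
------X-
------X-
------X-
------X-
--------
--------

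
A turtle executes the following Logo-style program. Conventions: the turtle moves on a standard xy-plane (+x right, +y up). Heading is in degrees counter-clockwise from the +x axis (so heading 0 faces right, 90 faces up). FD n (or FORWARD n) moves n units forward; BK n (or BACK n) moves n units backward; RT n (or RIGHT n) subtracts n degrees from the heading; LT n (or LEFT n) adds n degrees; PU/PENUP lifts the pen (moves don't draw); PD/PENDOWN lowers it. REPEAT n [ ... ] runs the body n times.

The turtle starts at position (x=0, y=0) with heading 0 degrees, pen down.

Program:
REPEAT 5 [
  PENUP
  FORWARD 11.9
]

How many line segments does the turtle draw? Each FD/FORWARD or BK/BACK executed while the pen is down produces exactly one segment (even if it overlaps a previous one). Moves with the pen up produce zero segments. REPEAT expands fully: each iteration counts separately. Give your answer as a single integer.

Answer: 0

Derivation:
Executing turtle program step by step:
Start: pos=(0,0), heading=0, pen down
REPEAT 5 [
  -- iteration 1/5 --
  PU: pen up
  FD 11.9: (0,0) -> (11.9,0) [heading=0, move]
  -- iteration 2/5 --
  PU: pen up
  FD 11.9: (11.9,0) -> (23.8,0) [heading=0, move]
  -- iteration 3/5 --
  PU: pen up
  FD 11.9: (23.8,0) -> (35.7,0) [heading=0, move]
  -- iteration 4/5 --
  PU: pen up
  FD 11.9: (35.7,0) -> (47.6,0) [heading=0, move]
  -- iteration 5/5 --
  PU: pen up
  FD 11.9: (47.6,0) -> (59.5,0) [heading=0, move]
]
Final: pos=(59.5,0), heading=0, 0 segment(s) drawn
Segments drawn: 0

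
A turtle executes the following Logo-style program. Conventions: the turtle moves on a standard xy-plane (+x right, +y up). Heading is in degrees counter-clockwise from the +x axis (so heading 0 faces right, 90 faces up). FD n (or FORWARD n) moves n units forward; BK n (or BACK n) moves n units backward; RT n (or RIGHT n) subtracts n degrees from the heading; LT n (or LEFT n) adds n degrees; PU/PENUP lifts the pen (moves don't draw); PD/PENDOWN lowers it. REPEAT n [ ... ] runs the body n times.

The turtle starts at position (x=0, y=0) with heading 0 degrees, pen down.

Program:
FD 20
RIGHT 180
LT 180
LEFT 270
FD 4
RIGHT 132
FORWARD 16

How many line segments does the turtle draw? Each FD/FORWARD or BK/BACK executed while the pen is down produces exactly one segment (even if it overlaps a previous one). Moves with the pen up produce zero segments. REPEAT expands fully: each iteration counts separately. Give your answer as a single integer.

Executing turtle program step by step:
Start: pos=(0,0), heading=0, pen down
FD 20: (0,0) -> (20,0) [heading=0, draw]
RT 180: heading 0 -> 180
LT 180: heading 180 -> 0
LT 270: heading 0 -> 270
FD 4: (20,0) -> (20,-4) [heading=270, draw]
RT 132: heading 270 -> 138
FD 16: (20,-4) -> (8.11,6.706) [heading=138, draw]
Final: pos=(8.11,6.706), heading=138, 3 segment(s) drawn
Segments drawn: 3

Answer: 3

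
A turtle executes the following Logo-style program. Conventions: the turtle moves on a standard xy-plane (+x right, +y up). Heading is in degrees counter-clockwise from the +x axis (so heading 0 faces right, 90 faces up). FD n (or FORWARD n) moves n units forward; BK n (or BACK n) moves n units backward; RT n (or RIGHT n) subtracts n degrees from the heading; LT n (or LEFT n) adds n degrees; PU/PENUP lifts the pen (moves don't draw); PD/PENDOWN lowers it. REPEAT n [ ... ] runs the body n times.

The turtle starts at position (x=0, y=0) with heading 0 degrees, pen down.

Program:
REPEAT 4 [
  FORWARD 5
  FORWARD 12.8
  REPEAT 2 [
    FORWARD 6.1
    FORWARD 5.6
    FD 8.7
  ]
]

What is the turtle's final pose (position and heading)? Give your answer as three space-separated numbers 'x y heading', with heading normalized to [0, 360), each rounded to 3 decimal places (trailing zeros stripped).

Executing turtle program step by step:
Start: pos=(0,0), heading=0, pen down
REPEAT 4 [
  -- iteration 1/4 --
  FD 5: (0,0) -> (5,0) [heading=0, draw]
  FD 12.8: (5,0) -> (17.8,0) [heading=0, draw]
  REPEAT 2 [
    -- iteration 1/2 --
    FD 6.1: (17.8,0) -> (23.9,0) [heading=0, draw]
    FD 5.6: (23.9,0) -> (29.5,0) [heading=0, draw]
    FD 8.7: (29.5,0) -> (38.2,0) [heading=0, draw]
    -- iteration 2/2 --
    FD 6.1: (38.2,0) -> (44.3,0) [heading=0, draw]
    FD 5.6: (44.3,0) -> (49.9,0) [heading=0, draw]
    FD 8.7: (49.9,0) -> (58.6,0) [heading=0, draw]
  ]
  -- iteration 2/4 --
  FD 5: (58.6,0) -> (63.6,0) [heading=0, draw]
  FD 12.8: (63.6,0) -> (76.4,0) [heading=0, draw]
  REPEAT 2 [
    -- iteration 1/2 --
    FD 6.1: (76.4,0) -> (82.5,0) [heading=0, draw]
    FD 5.6: (82.5,0) -> (88.1,0) [heading=0, draw]
    FD 8.7: (88.1,0) -> (96.8,0) [heading=0, draw]
    -- iteration 2/2 --
    FD 6.1: (96.8,0) -> (102.9,0) [heading=0, draw]
    FD 5.6: (102.9,0) -> (108.5,0) [heading=0, draw]
    FD 8.7: (108.5,0) -> (117.2,0) [heading=0, draw]
  ]
  -- iteration 3/4 --
  FD 5: (117.2,0) -> (122.2,0) [heading=0, draw]
  FD 12.8: (122.2,0) -> (135,0) [heading=0, draw]
  REPEAT 2 [
    -- iteration 1/2 --
    FD 6.1: (135,0) -> (141.1,0) [heading=0, draw]
    FD 5.6: (141.1,0) -> (146.7,0) [heading=0, draw]
    FD 8.7: (146.7,0) -> (155.4,0) [heading=0, draw]
    -- iteration 2/2 --
    FD 6.1: (155.4,0) -> (161.5,0) [heading=0, draw]
    FD 5.6: (161.5,0) -> (167.1,0) [heading=0, draw]
    FD 8.7: (167.1,0) -> (175.8,0) [heading=0, draw]
  ]
  -- iteration 4/4 --
  FD 5: (175.8,0) -> (180.8,0) [heading=0, draw]
  FD 12.8: (180.8,0) -> (193.6,0) [heading=0, draw]
  REPEAT 2 [
    -- iteration 1/2 --
    FD 6.1: (193.6,0) -> (199.7,0) [heading=0, draw]
    FD 5.6: (199.7,0) -> (205.3,0) [heading=0, draw]
    FD 8.7: (205.3,0) -> (214,0) [heading=0, draw]
    -- iteration 2/2 --
    FD 6.1: (214,0) -> (220.1,0) [heading=0, draw]
    FD 5.6: (220.1,0) -> (225.7,0) [heading=0, draw]
    FD 8.7: (225.7,0) -> (234.4,0) [heading=0, draw]
  ]
]
Final: pos=(234.4,0), heading=0, 32 segment(s) drawn

Answer: 234.4 0 0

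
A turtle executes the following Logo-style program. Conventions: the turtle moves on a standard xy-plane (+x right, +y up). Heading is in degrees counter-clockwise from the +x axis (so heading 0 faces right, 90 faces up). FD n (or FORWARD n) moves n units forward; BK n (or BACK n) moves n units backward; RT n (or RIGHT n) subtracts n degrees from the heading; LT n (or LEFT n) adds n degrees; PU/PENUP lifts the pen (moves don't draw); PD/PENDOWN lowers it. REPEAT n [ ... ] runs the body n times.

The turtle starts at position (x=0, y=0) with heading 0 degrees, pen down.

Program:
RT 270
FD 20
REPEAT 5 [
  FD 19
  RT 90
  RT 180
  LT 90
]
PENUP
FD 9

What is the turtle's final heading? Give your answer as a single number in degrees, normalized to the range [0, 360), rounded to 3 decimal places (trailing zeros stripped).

Answer: 270

Derivation:
Executing turtle program step by step:
Start: pos=(0,0), heading=0, pen down
RT 270: heading 0 -> 90
FD 20: (0,0) -> (0,20) [heading=90, draw]
REPEAT 5 [
  -- iteration 1/5 --
  FD 19: (0,20) -> (0,39) [heading=90, draw]
  RT 90: heading 90 -> 0
  RT 180: heading 0 -> 180
  LT 90: heading 180 -> 270
  -- iteration 2/5 --
  FD 19: (0,39) -> (0,20) [heading=270, draw]
  RT 90: heading 270 -> 180
  RT 180: heading 180 -> 0
  LT 90: heading 0 -> 90
  -- iteration 3/5 --
  FD 19: (0,20) -> (0,39) [heading=90, draw]
  RT 90: heading 90 -> 0
  RT 180: heading 0 -> 180
  LT 90: heading 180 -> 270
  -- iteration 4/5 --
  FD 19: (0,39) -> (0,20) [heading=270, draw]
  RT 90: heading 270 -> 180
  RT 180: heading 180 -> 0
  LT 90: heading 0 -> 90
  -- iteration 5/5 --
  FD 19: (0,20) -> (0,39) [heading=90, draw]
  RT 90: heading 90 -> 0
  RT 180: heading 0 -> 180
  LT 90: heading 180 -> 270
]
PU: pen up
FD 9: (0,39) -> (0,30) [heading=270, move]
Final: pos=(0,30), heading=270, 6 segment(s) drawn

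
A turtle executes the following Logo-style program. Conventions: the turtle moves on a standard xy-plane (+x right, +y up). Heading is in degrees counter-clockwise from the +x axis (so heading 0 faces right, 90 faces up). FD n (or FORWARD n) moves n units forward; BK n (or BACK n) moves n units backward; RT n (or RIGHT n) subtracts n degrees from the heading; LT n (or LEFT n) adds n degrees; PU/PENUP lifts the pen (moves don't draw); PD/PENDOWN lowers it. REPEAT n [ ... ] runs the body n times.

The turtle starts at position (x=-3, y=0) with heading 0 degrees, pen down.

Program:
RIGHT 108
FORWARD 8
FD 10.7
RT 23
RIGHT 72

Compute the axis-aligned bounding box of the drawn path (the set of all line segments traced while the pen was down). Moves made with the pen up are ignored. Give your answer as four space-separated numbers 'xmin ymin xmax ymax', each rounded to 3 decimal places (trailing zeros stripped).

Answer: -8.779 -17.785 -3 0

Derivation:
Executing turtle program step by step:
Start: pos=(-3,0), heading=0, pen down
RT 108: heading 0 -> 252
FD 8: (-3,0) -> (-5.472,-7.608) [heading=252, draw]
FD 10.7: (-5.472,-7.608) -> (-8.779,-17.785) [heading=252, draw]
RT 23: heading 252 -> 229
RT 72: heading 229 -> 157
Final: pos=(-8.779,-17.785), heading=157, 2 segment(s) drawn

Segment endpoints: x in {-8.779, -5.472, -3}, y in {-17.785, -7.608, 0}
xmin=-8.779, ymin=-17.785, xmax=-3, ymax=0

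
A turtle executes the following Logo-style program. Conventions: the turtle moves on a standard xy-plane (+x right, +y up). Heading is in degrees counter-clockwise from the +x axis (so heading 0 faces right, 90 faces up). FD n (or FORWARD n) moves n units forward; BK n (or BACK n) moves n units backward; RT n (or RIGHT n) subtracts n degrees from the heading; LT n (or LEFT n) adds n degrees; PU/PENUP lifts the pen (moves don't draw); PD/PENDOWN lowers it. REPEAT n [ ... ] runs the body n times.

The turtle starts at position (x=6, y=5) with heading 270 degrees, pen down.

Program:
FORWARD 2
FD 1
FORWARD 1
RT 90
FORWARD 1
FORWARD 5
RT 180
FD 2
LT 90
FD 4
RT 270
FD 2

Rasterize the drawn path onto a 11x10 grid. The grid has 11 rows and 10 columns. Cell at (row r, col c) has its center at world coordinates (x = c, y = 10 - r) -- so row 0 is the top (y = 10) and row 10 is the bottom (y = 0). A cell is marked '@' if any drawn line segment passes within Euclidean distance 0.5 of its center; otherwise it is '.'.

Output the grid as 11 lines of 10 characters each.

Answer: ..........
..........
..........
..........
..........
@@@...@...
..@...@...
..@...@...
..@...@...
@@@@@@@...
..........

Derivation:
Segment 0: (6,5) -> (6,3)
Segment 1: (6,3) -> (6,2)
Segment 2: (6,2) -> (6,1)
Segment 3: (6,1) -> (5,1)
Segment 4: (5,1) -> (0,1)
Segment 5: (0,1) -> (2,1)
Segment 6: (2,1) -> (2,5)
Segment 7: (2,5) -> (0,5)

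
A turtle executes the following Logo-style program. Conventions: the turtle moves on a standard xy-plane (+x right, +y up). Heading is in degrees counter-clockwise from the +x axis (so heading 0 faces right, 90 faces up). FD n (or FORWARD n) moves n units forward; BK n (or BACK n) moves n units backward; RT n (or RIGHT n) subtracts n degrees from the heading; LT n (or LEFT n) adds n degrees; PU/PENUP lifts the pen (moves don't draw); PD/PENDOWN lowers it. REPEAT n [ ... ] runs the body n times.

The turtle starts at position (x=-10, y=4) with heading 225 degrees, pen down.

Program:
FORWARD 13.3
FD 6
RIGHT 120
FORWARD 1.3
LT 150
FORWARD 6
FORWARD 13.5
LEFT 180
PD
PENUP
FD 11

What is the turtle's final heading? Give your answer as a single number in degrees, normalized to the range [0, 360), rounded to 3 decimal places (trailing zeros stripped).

Answer: 75

Derivation:
Executing turtle program step by step:
Start: pos=(-10,4), heading=225, pen down
FD 13.3: (-10,4) -> (-19.405,-5.405) [heading=225, draw]
FD 6: (-19.405,-5.405) -> (-23.647,-9.647) [heading=225, draw]
RT 120: heading 225 -> 105
FD 1.3: (-23.647,-9.647) -> (-23.984,-8.391) [heading=105, draw]
LT 150: heading 105 -> 255
FD 6: (-23.984,-8.391) -> (-25.537,-14.187) [heading=255, draw]
FD 13.5: (-25.537,-14.187) -> (-29.031,-27.227) [heading=255, draw]
LT 180: heading 255 -> 75
PD: pen down
PU: pen up
FD 11: (-29.031,-27.227) -> (-26.184,-16.602) [heading=75, move]
Final: pos=(-26.184,-16.602), heading=75, 5 segment(s) drawn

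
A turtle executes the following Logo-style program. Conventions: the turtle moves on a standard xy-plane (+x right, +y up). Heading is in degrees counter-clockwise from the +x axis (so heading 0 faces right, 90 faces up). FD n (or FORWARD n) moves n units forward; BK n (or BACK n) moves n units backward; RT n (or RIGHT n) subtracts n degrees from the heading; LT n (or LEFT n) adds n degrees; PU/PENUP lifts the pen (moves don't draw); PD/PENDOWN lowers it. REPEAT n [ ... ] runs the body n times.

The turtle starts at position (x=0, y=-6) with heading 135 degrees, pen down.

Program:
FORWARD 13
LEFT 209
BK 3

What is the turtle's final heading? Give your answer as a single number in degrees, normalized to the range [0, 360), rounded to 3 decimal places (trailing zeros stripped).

Answer: 344

Derivation:
Executing turtle program step by step:
Start: pos=(0,-6), heading=135, pen down
FD 13: (0,-6) -> (-9.192,3.192) [heading=135, draw]
LT 209: heading 135 -> 344
BK 3: (-9.192,3.192) -> (-12.076,4.019) [heading=344, draw]
Final: pos=(-12.076,4.019), heading=344, 2 segment(s) drawn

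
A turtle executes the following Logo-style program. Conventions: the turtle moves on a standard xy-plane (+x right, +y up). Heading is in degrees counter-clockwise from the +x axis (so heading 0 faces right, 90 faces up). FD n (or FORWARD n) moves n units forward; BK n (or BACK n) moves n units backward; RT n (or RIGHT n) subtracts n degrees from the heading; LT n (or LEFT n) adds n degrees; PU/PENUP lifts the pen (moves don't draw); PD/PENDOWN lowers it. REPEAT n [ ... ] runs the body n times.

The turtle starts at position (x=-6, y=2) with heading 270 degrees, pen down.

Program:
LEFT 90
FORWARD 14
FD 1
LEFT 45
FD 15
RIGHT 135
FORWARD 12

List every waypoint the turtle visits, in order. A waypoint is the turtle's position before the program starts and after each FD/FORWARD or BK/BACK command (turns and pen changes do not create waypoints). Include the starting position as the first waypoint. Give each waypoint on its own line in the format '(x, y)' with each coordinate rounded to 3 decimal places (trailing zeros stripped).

Executing turtle program step by step:
Start: pos=(-6,2), heading=270, pen down
LT 90: heading 270 -> 0
FD 14: (-6,2) -> (8,2) [heading=0, draw]
FD 1: (8,2) -> (9,2) [heading=0, draw]
LT 45: heading 0 -> 45
FD 15: (9,2) -> (19.607,12.607) [heading=45, draw]
RT 135: heading 45 -> 270
FD 12: (19.607,12.607) -> (19.607,0.607) [heading=270, draw]
Final: pos=(19.607,0.607), heading=270, 4 segment(s) drawn
Waypoints (5 total):
(-6, 2)
(8, 2)
(9, 2)
(19.607, 12.607)
(19.607, 0.607)

Answer: (-6, 2)
(8, 2)
(9, 2)
(19.607, 12.607)
(19.607, 0.607)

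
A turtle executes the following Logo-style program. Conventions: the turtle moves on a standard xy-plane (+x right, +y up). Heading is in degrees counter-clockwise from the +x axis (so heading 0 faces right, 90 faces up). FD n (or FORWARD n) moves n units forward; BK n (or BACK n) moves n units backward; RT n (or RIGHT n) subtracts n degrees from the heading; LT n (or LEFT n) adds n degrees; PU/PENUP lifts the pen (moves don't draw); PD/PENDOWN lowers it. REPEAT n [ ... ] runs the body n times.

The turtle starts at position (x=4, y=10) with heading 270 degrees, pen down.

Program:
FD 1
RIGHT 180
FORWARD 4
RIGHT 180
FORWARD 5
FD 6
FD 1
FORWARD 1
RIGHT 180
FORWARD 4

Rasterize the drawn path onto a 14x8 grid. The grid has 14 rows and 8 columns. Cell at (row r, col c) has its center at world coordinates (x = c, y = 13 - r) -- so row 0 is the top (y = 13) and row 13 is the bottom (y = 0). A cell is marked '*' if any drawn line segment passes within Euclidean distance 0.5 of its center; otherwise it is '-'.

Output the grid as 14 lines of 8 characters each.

Answer: ----*---
----*---
----*---
----*---
----*---
----*---
----*---
----*---
----*---
----*---
----*---
----*---
----*---
----*---

Derivation:
Segment 0: (4,10) -> (4,9)
Segment 1: (4,9) -> (4,13)
Segment 2: (4,13) -> (4,8)
Segment 3: (4,8) -> (4,2)
Segment 4: (4,2) -> (4,1)
Segment 5: (4,1) -> (4,0)
Segment 6: (4,0) -> (4,4)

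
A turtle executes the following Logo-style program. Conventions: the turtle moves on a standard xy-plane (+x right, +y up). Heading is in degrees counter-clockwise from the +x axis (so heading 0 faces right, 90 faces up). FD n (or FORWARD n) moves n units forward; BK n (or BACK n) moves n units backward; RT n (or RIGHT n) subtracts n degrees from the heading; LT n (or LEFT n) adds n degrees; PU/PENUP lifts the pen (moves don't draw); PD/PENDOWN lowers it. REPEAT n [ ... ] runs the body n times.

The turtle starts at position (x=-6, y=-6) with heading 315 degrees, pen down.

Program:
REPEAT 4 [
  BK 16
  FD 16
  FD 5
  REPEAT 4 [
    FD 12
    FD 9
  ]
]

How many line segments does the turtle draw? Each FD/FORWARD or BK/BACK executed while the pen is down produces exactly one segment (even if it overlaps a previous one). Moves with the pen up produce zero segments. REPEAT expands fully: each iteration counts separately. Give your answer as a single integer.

Executing turtle program step by step:
Start: pos=(-6,-6), heading=315, pen down
REPEAT 4 [
  -- iteration 1/4 --
  BK 16: (-6,-6) -> (-17.314,5.314) [heading=315, draw]
  FD 16: (-17.314,5.314) -> (-6,-6) [heading=315, draw]
  FD 5: (-6,-6) -> (-2.464,-9.536) [heading=315, draw]
  REPEAT 4 [
    -- iteration 1/4 --
    FD 12: (-2.464,-9.536) -> (6.021,-18.021) [heading=315, draw]
    FD 9: (6.021,-18.021) -> (12.385,-24.385) [heading=315, draw]
    -- iteration 2/4 --
    FD 12: (12.385,-24.385) -> (20.87,-32.87) [heading=315, draw]
    FD 9: (20.87,-32.87) -> (27.234,-39.234) [heading=315, draw]
    -- iteration 3/4 --
    FD 12: (27.234,-39.234) -> (35.719,-47.719) [heading=315, draw]
    FD 9: (35.719,-47.719) -> (42.083,-54.083) [heading=315, draw]
    -- iteration 4/4 --
    FD 12: (42.083,-54.083) -> (50.569,-62.569) [heading=315, draw]
    FD 9: (50.569,-62.569) -> (56.933,-68.933) [heading=315, draw]
  ]
  -- iteration 2/4 --
  BK 16: (56.933,-68.933) -> (45.619,-57.619) [heading=315, draw]
  FD 16: (45.619,-57.619) -> (56.933,-68.933) [heading=315, draw]
  FD 5: (56.933,-68.933) -> (60.468,-72.468) [heading=315, draw]
  REPEAT 4 [
    -- iteration 1/4 --
    FD 12: (60.468,-72.468) -> (68.953,-80.953) [heading=315, draw]
    FD 9: (68.953,-80.953) -> (75.317,-87.317) [heading=315, draw]
    -- iteration 2/4 --
    FD 12: (75.317,-87.317) -> (83.803,-95.803) [heading=315, draw]
    FD 9: (83.803,-95.803) -> (90.167,-102.167) [heading=315, draw]
    -- iteration 3/4 --
    FD 12: (90.167,-102.167) -> (98.652,-110.652) [heading=315, draw]
    FD 9: (98.652,-110.652) -> (105.016,-117.016) [heading=315, draw]
    -- iteration 4/4 --
    FD 12: (105.016,-117.016) -> (113.501,-125.501) [heading=315, draw]
    FD 9: (113.501,-125.501) -> (119.865,-131.865) [heading=315, draw]
  ]
  -- iteration 3/4 --
  BK 16: (119.865,-131.865) -> (108.551,-120.551) [heading=315, draw]
  FD 16: (108.551,-120.551) -> (119.865,-131.865) [heading=315, draw]
  FD 5: (119.865,-131.865) -> (123.401,-135.401) [heading=315, draw]
  REPEAT 4 [
    -- iteration 1/4 --
    FD 12: (123.401,-135.401) -> (131.886,-143.886) [heading=315, draw]
    FD 9: (131.886,-143.886) -> (138.25,-150.25) [heading=315, draw]
    -- iteration 2/4 --
    FD 12: (138.25,-150.25) -> (146.735,-158.735) [heading=315, draw]
    FD 9: (146.735,-158.735) -> (153.099,-165.099) [heading=315, draw]
    -- iteration 3/4 --
    FD 12: (153.099,-165.099) -> (161.584,-173.584) [heading=315, draw]
    FD 9: (161.584,-173.584) -> (167.948,-179.948) [heading=315, draw]
    -- iteration 4/4 --
    FD 12: (167.948,-179.948) -> (176.434,-188.434) [heading=315, draw]
    FD 9: (176.434,-188.434) -> (182.798,-194.798) [heading=315, draw]
  ]
  -- iteration 4/4 --
  BK 16: (182.798,-194.798) -> (171.484,-183.484) [heading=315, draw]
  FD 16: (171.484,-183.484) -> (182.798,-194.798) [heading=315, draw]
  FD 5: (182.798,-194.798) -> (186.333,-198.333) [heading=315, draw]
  REPEAT 4 [
    -- iteration 1/4 --
    FD 12: (186.333,-198.333) -> (194.818,-206.818) [heading=315, draw]
    FD 9: (194.818,-206.818) -> (201.182,-213.182) [heading=315, draw]
    -- iteration 2/4 --
    FD 12: (201.182,-213.182) -> (209.668,-221.668) [heading=315, draw]
    FD 9: (209.668,-221.668) -> (216.032,-228.032) [heading=315, draw]
    -- iteration 3/4 --
    FD 12: (216.032,-228.032) -> (224.517,-236.517) [heading=315, draw]
    FD 9: (224.517,-236.517) -> (230.881,-242.881) [heading=315, draw]
    -- iteration 4/4 --
    FD 12: (230.881,-242.881) -> (239.366,-251.366) [heading=315, draw]
    FD 9: (239.366,-251.366) -> (245.73,-257.73) [heading=315, draw]
  ]
]
Final: pos=(245.73,-257.73), heading=315, 44 segment(s) drawn
Segments drawn: 44

Answer: 44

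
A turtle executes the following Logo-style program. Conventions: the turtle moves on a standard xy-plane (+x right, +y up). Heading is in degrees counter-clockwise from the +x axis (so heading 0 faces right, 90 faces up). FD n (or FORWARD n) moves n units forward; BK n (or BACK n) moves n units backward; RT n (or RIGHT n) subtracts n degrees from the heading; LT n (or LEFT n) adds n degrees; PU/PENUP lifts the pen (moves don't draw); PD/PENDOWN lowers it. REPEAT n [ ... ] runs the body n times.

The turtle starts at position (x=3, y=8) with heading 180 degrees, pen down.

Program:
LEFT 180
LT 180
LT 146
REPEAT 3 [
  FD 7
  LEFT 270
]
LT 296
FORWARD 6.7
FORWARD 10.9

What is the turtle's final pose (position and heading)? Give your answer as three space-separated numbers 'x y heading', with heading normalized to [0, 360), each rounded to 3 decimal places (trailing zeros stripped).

Executing turtle program step by step:
Start: pos=(3,8), heading=180, pen down
LT 180: heading 180 -> 0
LT 180: heading 0 -> 180
LT 146: heading 180 -> 326
REPEAT 3 [
  -- iteration 1/3 --
  FD 7: (3,8) -> (8.803,4.086) [heading=326, draw]
  LT 270: heading 326 -> 236
  -- iteration 2/3 --
  FD 7: (8.803,4.086) -> (4.889,-1.718) [heading=236, draw]
  LT 270: heading 236 -> 146
  -- iteration 3/3 --
  FD 7: (4.889,-1.718) -> (-0.914,2.197) [heading=146, draw]
  LT 270: heading 146 -> 56
]
LT 296: heading 56 -> 352
FD 6.7: (-0.914,2.197) -> (5.72,1.264) [heading=352, draw]
FD 10.9: (5.72,1.264) -> (16.514,-0.253) [heading=352, draw]
Final: pos=(16.514,-0.253), heading=352, 5 segment(s) drawn

Answer: 16.514 -0.253 352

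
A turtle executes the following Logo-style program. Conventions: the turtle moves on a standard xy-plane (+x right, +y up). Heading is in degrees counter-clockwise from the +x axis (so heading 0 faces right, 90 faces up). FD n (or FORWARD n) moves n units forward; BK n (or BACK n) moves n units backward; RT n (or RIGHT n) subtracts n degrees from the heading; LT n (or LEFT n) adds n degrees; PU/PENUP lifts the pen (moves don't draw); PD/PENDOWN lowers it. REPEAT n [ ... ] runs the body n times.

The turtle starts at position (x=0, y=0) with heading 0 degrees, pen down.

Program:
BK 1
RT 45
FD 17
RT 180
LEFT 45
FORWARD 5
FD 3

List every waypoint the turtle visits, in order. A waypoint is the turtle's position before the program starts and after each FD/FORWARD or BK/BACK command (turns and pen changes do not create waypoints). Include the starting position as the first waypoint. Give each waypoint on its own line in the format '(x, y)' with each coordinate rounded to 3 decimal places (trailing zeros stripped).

Answer: (0, 0)
(-1, 0)
(11.021, -12.021)
(6.021, -12.021)
(3.021, -12.021)

Derivation:
Executing turtle program step by step:
Start: pos=(0,0), heading=0, pen down
BK 1: (0,0) -> (-1,0) [heading=0, draw]
RT 45: heading 0 -> 315
FD 17: (-1,0) -> (11.021,-12.021) [heading=315, draw]
RT 180: heading 315 -> 135
LT 45: heading 135 -> 180
FD 5: (11.021,-12.021) -> (6.021,-12.021) [heading=180, draw]
FD 3: (6.021,-12.021) -> (3.021,-12.021) [heading=180, draw]
Final: pos=(3.021,-12.021), heading=180, 4 segment(s) drawn
Waypoints (5 total):
(0, 0)
(-1, 0)
(11.021, -12.021)
(6.021, -12.021)
(3.021, -12.021)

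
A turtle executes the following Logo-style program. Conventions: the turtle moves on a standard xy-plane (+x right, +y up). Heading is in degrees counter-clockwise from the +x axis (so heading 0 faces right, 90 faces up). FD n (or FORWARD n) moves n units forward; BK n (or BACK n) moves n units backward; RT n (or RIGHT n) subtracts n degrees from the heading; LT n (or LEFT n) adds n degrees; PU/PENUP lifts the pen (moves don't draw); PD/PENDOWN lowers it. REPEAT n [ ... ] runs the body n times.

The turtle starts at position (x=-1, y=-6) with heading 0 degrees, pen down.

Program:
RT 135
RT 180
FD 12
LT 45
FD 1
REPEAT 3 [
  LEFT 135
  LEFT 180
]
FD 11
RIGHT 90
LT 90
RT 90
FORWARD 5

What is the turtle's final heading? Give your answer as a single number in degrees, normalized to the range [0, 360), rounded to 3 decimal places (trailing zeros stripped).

Answer: 225

Derivation:
Executing turtle program step by step:
Start: pos=(-1,-6), heading=0, pen down
RT 135: heading 0 -> 225
RT 180: heading 225 -> 45
FD 12: (-1,-6) -> (7.485,2.485) [heading=45, draw]
LT 45: heading 45 -> 90
FD 1: (7.485,2.485) -> (7.485,3.485) [heading=90, draw]
REPEAT 3 [
  -- iteration 1/3 --
  LT 135: heading 90 -> 225
  LT 180: heading 225 -> 45
  -- iteration 2/3 --
  LT 135: heading 45 -> 180
  LT 180: heading 180 -> 0
  -- iteration 3/3 --
  LT 135: heading 0 -> 135
  LT 180: heading 135 -> 315
]
FD 11: (7.485,3.485) -> (15.263,-4.293) [heading=315, draw]
RT 90: heading 315 -> 225
LT 90: heading 225 -> 315
RT 90: heading 315 -> 225
FD 5: (15.263,-4.293) -> (11.728,-7.828) [heading=225, draw]
Final: pos=(11.728,-7.828), heading=225, 4 segment(s) drawn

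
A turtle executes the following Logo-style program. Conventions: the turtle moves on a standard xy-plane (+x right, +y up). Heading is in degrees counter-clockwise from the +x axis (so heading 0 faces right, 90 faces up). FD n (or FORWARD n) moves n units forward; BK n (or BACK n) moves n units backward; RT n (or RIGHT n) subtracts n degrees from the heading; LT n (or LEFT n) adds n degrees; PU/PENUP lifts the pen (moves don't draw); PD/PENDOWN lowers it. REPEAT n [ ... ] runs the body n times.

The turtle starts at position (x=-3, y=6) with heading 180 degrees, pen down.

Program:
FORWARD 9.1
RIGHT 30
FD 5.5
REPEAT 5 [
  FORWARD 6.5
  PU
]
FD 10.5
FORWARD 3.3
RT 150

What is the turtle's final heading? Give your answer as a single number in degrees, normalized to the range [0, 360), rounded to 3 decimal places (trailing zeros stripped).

Executing turtle program step by step:
Start: pos=(-3,6), heading=180, pen down
FD 9.1: (-3,6) -> (-12.1,6) [heading=180, draw]
RT 30: heading 180 -> 150
FD 5.5: (-12.1,6) -> (-16.863,8.75) [heading=150, draw]
REPEAT 5 [
  -- iteration 1/5 --
  FD 6.5: (-16.863,8.75) -> (-22.492,12) [heading=150, draw]
  PU: pen up
  -- iteration 2/5 --
  FD 6.5: (-22.492,12) -> (-28.121,15.25) [heading=150, move]
  PU: pen up
  -- iteration 3/5 --
  FD 6.5: (-28.121,15.25) -> (-33.751,18.5) [heading=150, move]
  PU: pen up
  -- iteration 4/5 --
  FD 6.5: (-33.751,18.5) -> (-39.38,21.75) [heading=150, move]
  PU: pen up
  -- iteration 5/5 --
  FD 6.5: (-39.38,21.75) -> (-45.009,25) [heading=150, move]
  PU: pen up
]
FD 10.5: (-45.009,25) -> (-54.102,30.25) [heading=150, move]
FD 3.3: (-54.102,30.25) -> (-56.96,31.9) [heading=150, move]
RT 150: heading 150 -> 0
Final: pos=(-56.96,31.9), heading=0, 3 segment(s) drawn

Answer: 0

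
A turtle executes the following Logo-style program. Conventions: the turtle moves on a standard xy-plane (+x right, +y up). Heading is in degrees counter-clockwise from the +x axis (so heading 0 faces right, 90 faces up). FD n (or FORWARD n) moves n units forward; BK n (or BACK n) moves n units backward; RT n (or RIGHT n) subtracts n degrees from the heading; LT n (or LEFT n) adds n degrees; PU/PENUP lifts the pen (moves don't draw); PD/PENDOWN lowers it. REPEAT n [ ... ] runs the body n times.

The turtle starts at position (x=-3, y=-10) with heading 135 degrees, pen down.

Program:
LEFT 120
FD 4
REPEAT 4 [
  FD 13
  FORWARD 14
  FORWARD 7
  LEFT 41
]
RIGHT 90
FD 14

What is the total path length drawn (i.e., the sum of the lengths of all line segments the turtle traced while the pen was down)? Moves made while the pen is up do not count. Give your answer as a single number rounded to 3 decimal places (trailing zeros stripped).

Executing turtle program step by step:
Start: pos=(-3,-10), heading=135, pen down
LT 120: heading 135 -> 255
FD 4: (-3,-10) -> (-4.035,-13.864) [heading=255, draw]
REPEAT 4 [
  -- iteration 1/4 --
  FD 13: (-4.035,-13.864) -> (-7.4,-26.421) [heading=255, draw]
  FD 14: (-7.4,-26.421) -> (-11.023,-39.944) [heading=255, draw]
  FD 7: (-11.023,-39.944) -> (-12.835,-46.705) [heading=255, draw]
  LT 41: heading 255 -> 296
  -- iteration 2/4 --
  FD 13: (-12.835,-46.705) -> (-7.136,-58.39) [heading=296, draw]
  FD 14: (-7.136,-58.39) -> (-0.999,-70.973) [heading=296, draw]
  FD 7: (-0.999,-70.973) -> (2.069,-77.264) [heading=296, draw]
  LT 41: heading 296 -> 337
  -- iteration 3/4 --
  FD 13: (2.069,-77.264) -> (14.036,-82.344) [heading=337, draw]
  FD 14: (14.036,-82.344) -> (26.923,-87.814) [heading=337, draw]
  FD 7: (26.923,-87.814) -> (33.367,-90.549) [heading=337, draw]
  LT 41: heading 337 -> 18
  -- iteration 4/4 --
  FD 13: (33.367,-90.549) -> (45.73,-86.532) [heading=18, draw]
  FD 14: (45.73,-86.532) -> (59.045,-82.206) [heading=18, draw]
  FD 7: (59.045,-82.206) -> (65.703,-80.042) [heading=18, draw]
  LT 41: heading 18 -> 59
]
RT 90: heading 59 -> 329
FD 14: (65.703,-80.042) -> (77.703,-87.253) [heading=329, draw]
Final: pos=(77.703,-87.253), heading=329, 14 segment(s) drawn

Segment lengths:
  seg 1: (-3,-10) -> (-4.035,-13.864), length = 4
  seg 2: (-4.035,-13.864) -> (-7.4,-26.421), length = 13
  seg 3: (-7.4,-26.421) -> (-11.023,-39.944), length = 14
  seg 4: (-11.023,-39.944) -> (-12.835,-46.705), length = 7
  seg 5: (-12.835,-46.705) -> (-7.136,-58.39), length = 13
  seg 6: (-7.136,-58.39) -> (-0.999,-70.973), length = 14
  seg 7: (-0.999,-70.973) -> (2.069,-77.264), length = 7
  seg 8: (2.069,-77.264) -> (14.036,-82.344), length = 13
  seg 9: (14.036,-82.344) -> (26.923,-87.814), length = 14
  seg 10: (26.923,-87.814) -> (33.367,-90.549), length = 7
  seg 11: (33.367,-90.549) -> (45.73,-86.532), length = 13
  seg 12: (45.73,-86.532) -> (59.045,-82.206), length = 14
  seg 13: (59.045,-82.206) -> (65.703,-80.042), length = 7
  seg 14: (65.703,-80.042) -> (77.703,-87.253), length = 14
Total = 154

Answer: 154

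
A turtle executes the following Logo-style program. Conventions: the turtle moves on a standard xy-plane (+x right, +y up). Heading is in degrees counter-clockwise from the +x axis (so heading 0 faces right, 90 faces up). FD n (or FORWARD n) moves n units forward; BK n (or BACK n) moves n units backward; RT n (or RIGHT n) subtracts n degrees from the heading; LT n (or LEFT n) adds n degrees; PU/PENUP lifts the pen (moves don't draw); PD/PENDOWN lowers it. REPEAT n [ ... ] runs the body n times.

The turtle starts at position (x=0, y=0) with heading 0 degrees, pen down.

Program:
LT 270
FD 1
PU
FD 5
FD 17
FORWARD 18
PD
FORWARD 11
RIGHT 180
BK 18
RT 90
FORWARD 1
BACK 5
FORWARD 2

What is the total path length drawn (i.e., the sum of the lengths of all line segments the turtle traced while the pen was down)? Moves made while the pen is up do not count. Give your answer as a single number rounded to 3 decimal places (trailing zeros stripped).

Executing turtle program step by step:
Start: pos=(0,0), heading=0, pen down
LT 270: heading 0 -> 270
FD 1: (0,0) -> (0,-1) [heading=270, draw]
PU: pen up
FD 5: (0,-1) -> (0,-6) [heading=270, move]
FD 17: (0,-6) -> (0,-23) [heading=270, move]
FD 18: (0,-23) -> (0,-41) [heading=270, move]
PD: pen down
FD 11: (0,-41) -> (0,-52) [heading=270, draw]
RT 180: heading 270 -> 90
BK 18: (0,-52) -> (0,-70) [heading=90, draw]
RT 90: heading 90 -> 0
FD 1: (0,-70) -> (1,-70) [heading=0, draw]
BK 5: (1,-70) -> (-4,-70) [heading=0, draw]
FD 2: (-4,-70) -> (-2,-70) [heading=0, draw]
Final: pos=(-2,-70), heading=0, 6 segment(s) drawn

Segment lengths:
  seg 1: (0,0) -> (0,-1), length = 1
  seg 2: (0,-41) -> (0,-52), length = 11
  seg 3: (0,-52) -> (0,-70), length = 18
  seg 4: (0,-70) -> (1,-70), length = 1
  seg 5: (1,-70) -> (-4,-70), length = 5
  seg 6: (-4,-70) -> (-2,-70), length = 2
Total = 38

Answer: 38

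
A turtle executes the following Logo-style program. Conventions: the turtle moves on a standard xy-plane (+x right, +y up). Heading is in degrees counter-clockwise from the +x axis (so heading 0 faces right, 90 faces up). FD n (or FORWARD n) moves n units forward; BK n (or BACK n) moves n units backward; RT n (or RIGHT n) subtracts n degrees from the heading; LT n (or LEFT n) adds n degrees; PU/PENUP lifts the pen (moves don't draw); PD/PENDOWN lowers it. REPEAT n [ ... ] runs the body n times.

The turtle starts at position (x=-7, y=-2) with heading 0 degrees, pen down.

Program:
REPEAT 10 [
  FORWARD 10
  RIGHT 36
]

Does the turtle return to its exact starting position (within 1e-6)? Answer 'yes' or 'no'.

Answer: yes

Derivation:
Executing turtle program step by step:
Start: pos=(-7,-2), heading=0, pen down
REPEAT 10 [
  -- iteration 1/10 --
  FD 10: (-7,-2) -> (3,-2) [heading=0, draw]
  RT 36: heading 0 -> 324
  -- iteration 2/10 --
  FD 10: (3,-2) -> (11.09,-7.878) [heading=324, draw]
  RT 36: heading 324 -> 288
  -- iteration 3/10 --
  FD 10: (11.09,-7.878) -> (14.18,-17.388) [heading=288, draw]
  RT 36: heading 288 -> 252
  -- iteration 4/10 --
  FD 10: (14.18,-17.388) -> (11.09,-26.899) [heading=252, draw]
  RT 36: heading 252 -> 216
  -- iteration 5/10 --
  FD 10: (11.09,-26.899) -> (3,-32.777) [heading=216, draw]
  RT 36: heading 216 -> 180
  -- iteration 6/10 --
  FD 10: (3,-32.777) -> (-7,-32.777) [heading=180, draw]
  RT 36: heading 180 -> 144
  -- iteration 7/10 --
  FD 10: (-7,-32.777) -> (-15.09,-26.899) [heading=144, draw]
  RT 36: heading 144 -> 108
  -- iteration 8/10 --
  FD 10: (-15.09,-26.899) -> (-18.18,-17.388) [heading=108, draw]
  RT 36: heading 108 -> 72
  -- iteration 9/10 --
  FD 10: (-18.18,-17.388) -> (-15.09,-7.878) [heading=72, draw]
  RT 36: heading 72 -> 36
  -- iteration 10/10 --
  FD 10: (-15.09,-7.878) -> (-7,-2) [heading=36, draw]
  RT 36: heading 36 -> 0
]
Final: pos=(-7,-2), heading=0, 10 segment(s) drawn

Start position: (-7, -2)
Final position: (-7, -2)
Distance = 0; < 1e-6 -> CLOSED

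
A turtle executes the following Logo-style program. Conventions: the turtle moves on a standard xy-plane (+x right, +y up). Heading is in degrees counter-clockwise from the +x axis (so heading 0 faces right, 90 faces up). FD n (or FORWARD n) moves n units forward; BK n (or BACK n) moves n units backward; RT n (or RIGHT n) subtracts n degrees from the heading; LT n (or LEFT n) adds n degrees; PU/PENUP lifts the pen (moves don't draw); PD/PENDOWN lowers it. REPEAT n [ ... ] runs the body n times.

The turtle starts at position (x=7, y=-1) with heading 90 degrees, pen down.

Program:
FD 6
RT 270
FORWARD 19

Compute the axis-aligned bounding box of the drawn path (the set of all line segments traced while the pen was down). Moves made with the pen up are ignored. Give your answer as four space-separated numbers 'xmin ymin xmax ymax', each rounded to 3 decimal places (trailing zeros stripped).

Answer: -12 -1 7 5

Derivation:
Executing turtle program step by step:
Start: pos=(7,-1), heading=90, pen down
FD 6: (7,-1) -> (7,5) [heading=90, draw]
RT 270: heading 90 -> 180
FD 19: (7,5) -> (-12,5) [heading=180, draw]
Final: pos=(-12,5), heading=180, 2 segment(s) drawn

Segment endpoints: x in {-12, 7}, y in {-1, 5, 5}
xmin=-12, ymin=-1, xmax=7, ymax=5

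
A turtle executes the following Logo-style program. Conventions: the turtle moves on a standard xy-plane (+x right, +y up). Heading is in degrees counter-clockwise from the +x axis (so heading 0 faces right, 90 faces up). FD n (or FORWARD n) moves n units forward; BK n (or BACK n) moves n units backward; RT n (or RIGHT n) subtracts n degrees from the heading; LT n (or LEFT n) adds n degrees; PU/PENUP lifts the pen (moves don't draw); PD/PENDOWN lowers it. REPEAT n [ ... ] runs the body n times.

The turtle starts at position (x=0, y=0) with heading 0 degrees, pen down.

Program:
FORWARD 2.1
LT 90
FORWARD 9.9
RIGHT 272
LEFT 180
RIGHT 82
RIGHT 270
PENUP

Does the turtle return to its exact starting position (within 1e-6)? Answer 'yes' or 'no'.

Executing turtle program step by step:
Start: pos=(0,0), heading=0, pen down
FD 2.1: (0,0) -> (2.1,0) [heading=0, draw]
LT 90: heading 0 -> 90
FD 9.9: (2.1,0) -> (2.1,9.9) [heading=90, draw]
RT 272: heading 90 -> 178
LT 180: heading 178 -> 358
RT 82: heading 358 -> 276
RT 270: heading 276 -> 6
PU: pen up
Final: pos=(2.1,9.9), heading=6, 2 segment(s) drawn

Start position: (0, 0)
Final position: (2.1, 9.9)
Distance = 10.12; >= 1e-6 -> NOT closed

Answer: no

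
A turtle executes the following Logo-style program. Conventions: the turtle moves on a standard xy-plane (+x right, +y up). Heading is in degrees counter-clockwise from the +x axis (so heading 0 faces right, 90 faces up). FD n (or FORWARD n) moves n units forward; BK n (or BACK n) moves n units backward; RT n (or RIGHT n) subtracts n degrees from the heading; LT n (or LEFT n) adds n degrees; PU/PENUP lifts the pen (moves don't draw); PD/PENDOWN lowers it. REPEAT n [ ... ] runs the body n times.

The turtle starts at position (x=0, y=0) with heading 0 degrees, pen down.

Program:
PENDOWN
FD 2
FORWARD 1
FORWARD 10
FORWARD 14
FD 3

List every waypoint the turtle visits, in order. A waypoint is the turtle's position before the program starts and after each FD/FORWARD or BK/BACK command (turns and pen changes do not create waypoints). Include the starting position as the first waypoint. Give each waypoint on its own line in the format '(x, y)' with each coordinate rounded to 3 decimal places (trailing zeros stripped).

Executing turtle program step by step:
Start: pos=(0,0), heading=0, pen down
PD: pen down
FD 2: (0,0) -> (2,0) [heading=0, draw]
FD 1: (2,0) -> (3,0) [heading=0, draw]
FD 10: (3,0) -> (13,0) [heading=0, draw]
FD 14: (13,0) -> (27,0) [heading=0, draw]
FD 3: (27,0) -> (30,0) [heading=0, draw]
Final: pos=(30,0), heading=0, 5 segment(s) drawn
Waypoints (6 total):
(0, 0)
(2, 0)
(3, 0)
(13, 0)
(27, 0)
(30, 0)

Answer: (0, 0)
(2, 0)
(3, 0)
(13, 0)
(27, 0)
(30, 0)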